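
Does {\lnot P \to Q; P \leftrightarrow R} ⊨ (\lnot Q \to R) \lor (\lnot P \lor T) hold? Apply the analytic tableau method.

Yes

Initial set: {(\lnot P \to Q); (P \leftrightarrow R); \lnot ((\lnot Q \to R) \lor (\lnot P \lor T))}.
\lnot ((\lnot Q \to R) \lor (\lnot P \lor T)): α-rule — add \lnot (\lnot Q \to R), \lnot (\lnot P \lor T).
\lnot (\lnot Q \to R): α-rule — add \lnot Q, \lnot R.
\lnot (\lnot P \lor T): α-rule — add \lnot \lnot P, \lnot T.
(\lnot P \to Q): β-rule — branch into \lnot \lnot P  //  Q.
  branch 1 (add \lnot \lnot P):
    (P \leftrightarrow R): β-rule — branch into P, R  //  \lnot P, \lnot R.
      branch 1.1 (add P, R):
        × closes — contains both R and \lnot R.
      branch 1.2 (add \lnot P, \lnot R):
        × closes — contains both P and \lnot P.
  branch 2 (add Q):
    × closes — contains both Q and \lnot Q.
All 3 branches close.
Every branch closed, so the premises entail the conclusion.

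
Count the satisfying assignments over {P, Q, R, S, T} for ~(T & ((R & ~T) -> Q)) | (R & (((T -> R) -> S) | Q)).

22

Initial set: {(~(T & ((R & ~T) -> Q)) | (R & (((T -> R) -> S) | Q)))}.
(~(T & ((R & ~T) -> Q)) | (R & (((T -> R) -> S) | Q))): β-rule — branch into ~(T & ((R & ~T) -> Q))  //  (R & (((T -> R) -> S) | Q)).
  branch 1 (add ~(T & ((R & ~T) -> Q))):
    ~(T & ((R & ~T) -> Q)): β-rule — branch into ~T  //  ~((R & ~T) -> Q).
      branch 1.1 (add ~T):
        ○ open, literals {T=false}.
      branch 1.2 (add ~((R & ~T) -> Q)):
        ~((R & ~T) -> Q): α-rule — add (R & ~T), ~Q.
        (R & ~T): α-rule — add R, ~T.
        ○ open, literals {Q=false, R=true, T=false}.
  branch 2 (add (R & (((T -> R) -> S) | Q))):
    (R & (((T -> R) -> S) | Q)): α-rule — add R, (((T -> R) -> S) | Q).
    (((T -> R) -> S) | Q): β-rule — branch into ((T -> R) -> S)  //  Q.
      branch 2.1 (add ((T -> R) -> S)):
        ((T -> R) -> S): β-rule — branch into ~(T -> R)  //  S.
          branch 2.1.1 (add ~(T -> R)):
            ~(T -> R): α-rule — add T, ~R.
            × closes — contains both R and ~R.
          branch 2.1.2 (add S):
            ○ open, literals {R=true, S=true}.
      branch 2.2 (add Q):
        ○ open, literals {Q=true, R=true}.
1 branch closed, 4 open.
Each open branch fixes some atoms; the unmentioned ones are free. Counting distinct full assignments: branch {T=false} (P, Q, R, S) contributes 16 new; branch {Q=false, R=true, T=false} (P, S) contributes 0 new; branch {R=true, S=true} (P, Q, T) contributes 4 new; branch {Q=true, R=true} (P, S, T) contributes 2 new. Total: 22.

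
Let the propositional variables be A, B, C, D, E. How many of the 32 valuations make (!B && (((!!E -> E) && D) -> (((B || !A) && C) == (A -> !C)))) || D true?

Initial set: {((!B && (((!!E -> E) && D) -> (((B || !A) && C) == (A -> !C)))) || D)}.
((!B && (((!!E -> E) && D) -> (((B || !A) && C) == (A -> !C)))) || D): β-rule — branch into (!B && (((!!E -> E) && D) -> (((B || !A) && C) == (A -> !C))))  //  D.
  branch 1 (add (!B && (((!!E -> E) && D) -> (((B || !A) && C) == (A -> !C))))):
    (!B && (((!!E -> E) && D) -> (((B || !A) && C) == (A -> !C)))): α-rule — add !B, (((!!E -> E) && D) -> (((B || !A) && C) == (A -> !C))).
    (((!!E -> E) && D) -> (((B || !A) && C) == (A -> !C))): β-rule — branch into !((!!E -> E) && D)  //  (((B || !A) && C) == (A -> !C)).
      branch 1.1 (add !((!!E -> E) && D)):
        !((!!E -> E) && D): β-rule — branch into !(!!E -> E)  //  !D.
          branch 1.1.1 (add !(!!E -> E)):
            !(!!E -> E): α-rule — add !!E, !E.
            !!E: drop double negation, giving E.
            × closes — contains both E and !E.
          branch 1.1.2 (add !D):
            ○ open, literals {B=false, D=false}.
      branch 1.2 (add (((B || !A) && C) == (A -> !C))):
        (((B || !A) && C) == (A -> !C)): β-rule — branch into ((B || !A) && C), (A -> !C)  //  !((B || !A) && C), !(A -> !C).
          branch 1.2.1 (add ((B || !A) && C), (A -> !C)):
            ((B || !A) && C): α-rule — add (B || !A), C.
            (A -> !C): β-rule — branch into !A  //  !C.
              branch 1.2.1.1 (add !A):
                (B || !A): β-rule — branch into B  //  !A.
                  branch 1.2.1.1.1 (add B):
                    × closes — contains both B and !B.
                  branch 1.2.1.1.2 (add !A):
                    ○ open, literals {A=false, B=false, C=true}.
              branch 1.2.1.2 (add !C):
                × closes — contains both C and !C.
          branch 1.2.2 (add !((B || !A) && C), !(A -> !C)):
            !(A -> !C): α-rule — add A, !!C.
            !((B || !A) && C): β-rule — branch into !(B || !A)  //  !C.
              branch 1.2.2.1 (add !(B || !A)):
                !(B || !A): α-rule — add !B, !!A.
                ○ open, literals {A=true, B=false, C=true}.
              branch 1.2.2.2 (add !C):
                × closes — contains both C and !C.
  branch 2 (add D):
    ○ open, literals {D=true}.
4 branches closed, 4 open.
Each open branch fixes some atoms; the unmentioned ones are free. Counting distinct full assignments: branch {B=false, D=false} (A, C, E) contributes 8 new; branch {A=false, B=false, C=true} (D, E) contributes 2 new; branch {A=true, B=false, C=true} (D, E) contributes 2 new; branch {D=true} (A, B, C, E) contributes 12 new. Total: 24.

24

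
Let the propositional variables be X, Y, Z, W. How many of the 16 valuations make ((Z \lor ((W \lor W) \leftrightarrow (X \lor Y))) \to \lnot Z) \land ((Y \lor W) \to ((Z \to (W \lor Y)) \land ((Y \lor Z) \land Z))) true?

2

Initial set: {(((Z \lor ((W \lor W) \leftrightarrow (X \lor Y))) \to \lnot Z) \land ((Y \lor W) \to ((Z \to (W \lor Y)) \land ((Y \lor Z) \land Z))))}.
(((Z \lor ((W \lor W) \leftrightarrow (X \lor Y))) \to \lnot Z) \land ((Y \lor W) \to ((Z \to (W \lor Y)) \land ((Y \lor Z) \land Z)))): α-rule — add ((Z \lor ((W \lor W) \leftrightarrow (X \lor Y))) \to \lnot Z), ((Y \lor W) \to ((Z \to (W \lor Y)) \land ((Y \lor Z) \land Z))).
((Z \lor ((W \lor W) \leftrightarrow (X \lor Y))) \to \lnot Z): β-rule — branch into \lnot (Z \lor ((W \lor W) \leftrightarrow (X \lor Y)))  //  \lnot Z.
  branch 1 (add \lnot (Z \lor ((W \lor W) \leftrightarrow (X \lor Y)))):
    \lnot (Z \lor ((W \lor W) \leftrightarrow (X \lor Y))): α-rule — add \lnot Z, \lnot ((W \lor W) \leftrightarrow (X \lor Y)).
    ((Y \lor W) \to ((Z \to (W \lor Y)) \land ((Y \lor Z) \land Z))): β-rule — branch into \lnot (Y \lor W)  //  ((Z \to (W \lor Y)) \land ((Y \lor Z) \land Z)).
      branch 1.1 (add \lnot (Y \lor W)):
        \lnot (Y \lor W): α-rule — add \lnot Y, \lnot W.
        \lnot ((W \lor W) \leftrightarrow (X \lor Y)): β-rule — branch into (W \lor W), \lnot (X \lor Y)  //  \lnot (W \lor W), (X \lor Y).
          branch 1.1.1 (add (W \lor W), \lnot (X \lor Y)):
            \lnot (X \lor Y): α-rule — add \lnot X, \lnot Y.
            (W \lor W): β-rule — branch into W  //  W.
              branch 1.1.1.1 (add W):
                × closes — contains both W and \lnot W.
              branch 1.1.1.2 (add W):
                × closes — contains both W and \lnot W.
          branch 1.1.2 (add \lnot (W \lor W), (X \lor Y)):
            \lnot (W \lor W): α-rule — add \lnot W, \lnot W.
            (X \lor Y): β-rule — branch into X  //  Y.
              branch 1.1.2.1 (add X):
                ○ open, literals {W=0, X=1, Y=0, Z=0}.
              branch 1.1.2.2 (add Y):
                × closes — contains both Y and \lnot Y.
      branch 1.2 (add ((Z \to (W \lor Y)) \land ((Y \lor Z) \land Z))):
        ((Z \to (W \lor Y)) \land ((Y \lor Z) \land Z)): α-rule — add (Z \to (W \lor Y)), ((Y \lor Z) \land Z).
        ((Y \lor Z) \land Z): α-rule — add (Y \lor Z), Z.
        × closes — contains both Z and \lnot Z.
  branch 2 (add \lnot Z):
    ((Y \lor W) \to ((Z \to (W \lor Y)) \land ((Y \lor Z) \land Z))): β-rule — branch into \lnot (Y \lor W)  //  ((Z \to (W \lor Y)) \land ((Y \lor Z) \land Z)).
      branch 2.1 (add \lnot (Y \lor W)):
        \lnot (Y \lor W): α-rule — add \lnot Y, \lnot W.
        ○ open, literals {W=0, Y=0, Z=0}.
      branch 2.2 (add ((Z \to (W \lor Y)) \land ((Y \lor Z) \land Z))):
        ((Z \to (W \lor Y)) \land ((Y \lor Z) \land Z)): α-rule — add (Z \to (W \lor Y)), ((Y \lor Z) \land Z).
        ((Y \lor Z) \land Z): α-rule — add (Y \lor Z), Z.
        × closes — contains both Z and \lnot Z.
5 branches closed, 2 open.
Each open branch fixes some atoms; the unmentioned ones are free. Counting distinct full assignments: branch {W=0, X=1, Y=0, Z=0} (none free) contributes 1 new; branch {W=0, Y=0, Z=0} (X) contributes 1 new. Total: 2.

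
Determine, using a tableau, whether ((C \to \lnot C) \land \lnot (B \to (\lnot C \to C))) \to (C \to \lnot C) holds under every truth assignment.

Assume the negation and expand:
Initial set: {\lnot (((C \to \lnot C) \land \lnot (B \to (\lnot C \to C))) \to (C \to \lnot C))}.
\lnot (((C \to \lnot C) \land \lnot (B \to (\lnot C \to C))) \to (C \to \lnot C)): α-rule — add ((C \to \lnot C) \land \lnot (B \to (\lnot C \to C))), \lnot (C \to \lnot C).
((C \to \lnot C) \land \lnot (B \to (\lnot C \to C))): α-rule — add (C \to \lnot C), \lnot (B \to (\lnot C \to C)).
\lnot (C \to \lnot C): α-rule — add C, \lnot \lnot C.
\lnot (B \to (\lnot C \to C)): α-rule — add B, \lnot (\lnot C \to C).
\lnot (\lnot C \to C): α-rule — add \lnot C, \lnot C.
× closes — contains both C and \lnot C.
All 1 branch closes.
Every branch closed, so the negation is unsatisfiable and the formula is valid.

Valid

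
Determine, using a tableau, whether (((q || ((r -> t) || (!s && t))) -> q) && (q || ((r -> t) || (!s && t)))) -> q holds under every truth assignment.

Assume the negation and expand:
Initial set: {!((((q || ((r -> t) || (!s && t))) -> q) && (q || ((r -> t) || (!s && t)))) -> q)}.
!((((q || ((r -> t) || (!s && t))) -> q) && (q || ((r -> t) || (!s && t)))) -> q): α-rule — add (((q || ((r -> t) || (!s && t))) -> q) && (q || ((r -> t) || (!s && t)))), !q.
(((q || ((r -> t) || (!s && t))) -> q) && (q || ((r -> t) || (!s && t)))): α-rule — add ((q || ((r -> t) || (!s && t))) -> q), (q || ((r -> t) || (!s && t))).
((q || ((r -> t) || (!s && t))) -> q): β-rule — branch into !(q || ((r -> t) || (!s && t)))  //  q.
  branch 1 (add !(q || ((r -> t) || (!s && t)))):
    !(q || ((r -> t) || (!s && t))): α-rule — add !q, !((r -> t) || (!s && t)).
    !((r -> t) || (!s && t)): α-rule — add !(r -> t), !(!s && t).
    !(r -> t): α-rule — add r, !t.
    (q || ((r -> t) || (!s && t))): β-rule — branch into q  //  ((r -> t) || (!s && t)).
      branch 1.1 (add q):
        × closes — contains both q and !q.
      branch 1.2 (add ((r -> t) || (!s && t))):
        !(!s && t): β-rule — branch into !!s  //  !t.
          branch 1.2.1 (add !!s):
            ((r -> t) || (!s && t)): β-rule — branch into (r -> t)  //  (!s && t).
              branch 1.2.1.1 (add (r -> t)):
                (r -> t): β-rule — branch into !r  //  t.
                  branch 1.2.1.1.1 (add !r):
                    × closes — contains both r and !r.
                  branch 1.2.1.1.2 (add t):
                    × closes — contains both t and !t.
              branch 1.2.1.2 (add (!s && t)):
                (!s && t): α-rule — add !s, t.
                × closes — contains both s and !s.
          branch 1.2.2 (add !t):
            ((r -> t) || (!s && t)): β-rule — branch into (r -> t)  //  (!s && t).
              branch 1.2.2.1 (add (r -> t)):
                (r -> t): β-rule — branch into !r  //  t.
                  branch 1.2.2.1.1 (add !r):
                    × closes — contains both r and !r.
                  branch 1.2.2.1.2 (add t):
                    × closes — contains both t and !t.
              branch 1.2.2.2 (add (!s && t)):
                (!s && t): α-rule — add !s, t.
                × closes — contains both t and !t.
  branch 2 (add q):
    × closes — contains both q and !q.
All 8 branches close.
Every branch closed, so the negation is unsatisfiable and the formula is valid.

Valid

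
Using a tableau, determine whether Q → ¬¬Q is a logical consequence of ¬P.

Yes

Initial set: {¬P; ¬(Q → ¬¬Q)}.
¬(Q → ¬¬Q): α-rule — add Q, ¬¬¬Q.
¬¬¬Q: drop double negation, giving ¬Q.
× closes — contains both Q and ¬Q.
All 1 branch closes.
Every branch closed, so the premises entail the conclusion.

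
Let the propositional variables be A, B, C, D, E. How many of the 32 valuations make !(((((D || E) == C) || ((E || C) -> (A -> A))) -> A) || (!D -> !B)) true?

Initial set: {!(((((D || E) == C) || ((E || C) -> (A -> A))) -> A) || (!D -> !B))}.
!(((((D || E) == C) || ((E || C) -> (A -> A))) -> A) || (!D -> !B)): α-rule — add !((((D || E) == C) || ((E || C) -> (A -> A))) -> A), !(!D -> !B).
!((((D || E) == C) || ((E || C) -> (A -> A))) -> A): α-rule — add (((D || E) == C) || ((E || C) -> (A -> A))), !A.
!(!D -> !B): α-rule — add !D, !!B.
(((D || E) == C) || ((E || C) -> (A -> A))): β-rule — branch into ((D || E) == C)  //  ((E || C) -> (A -> A)).
  branch 1 (add ((D || E) == C)):
    ((D || E) == C): β-rule — branch into (D || E), C  //  !(D || E), !C.
      branch 1.1 (add (D || E), C):
        (D || E): β-rule — branch into D  //  E.
          branch 1.1.1 (add D):
            × closes — contains both D and !D.
          branch 1.1.2 (add E):
            ○ open, literals {A=false, B=true, C=true, D=false, E=true}.
      branch 1.2 (add !(D || E), !C):
        !(D || E): α-rule — add !D, !E.
        ○ open, literals {A=false, B=true, C=false, D=false, E=false}.
  branch 2 (add ((E || C) -> (A -> A))):
    ((E || C) -> (A -> A)): β-rule — branch into !(E || C)  //  (A -> A).
      branch 2.1 (add !(E || C)):
        !(E || C): α-rule — add !E, !C.
        ○ open, literals {A=false, B=true, C=false, D=false, E=false}.
      branch 2.2 (add (A -> A)):
        (A -> A): β-rule — branch into !A  //  A.
          branch 2.2.1 (add !A):
            ○ open, literals {A=false, B=true, D=false}.
          branch 2.2.2 (add A):
            × closes — contains both A and !A.
2 branches closed, 4 open.
Each open branch fixes some atoms; the unmentioned ones are free. Counting distinct full assignments: branch {A=false, B=true, C=true, D=false, E=true} (none free) contributes 1 new; branch {A=false, B=true, C=false, D=false, E=false} (none free) contributes 1 new; branch {A=false, B=true, C=false, D=false, E=false} (none free) contributes 0 new; branch {A=false, B=true, D=false} (C, E) contributes 2 new. Total: 4.

4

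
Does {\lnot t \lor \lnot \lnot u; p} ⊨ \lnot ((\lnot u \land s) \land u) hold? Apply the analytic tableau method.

Yes

Initial set: {T (\lnot t \lor \lnot \lnot u); T p; F \lnot ((\lnot u \land s) \land u)}.
F \lnot ((\lnot u \land s) \land u): α-rule — add T (\lnot u \land s), T u.
T (\lnot u \land s): α-rule — add T \lnot u, T s.
× closes — contains both u and \lnot u.
All 1 branch closes.
Every branch closed, so the premises entail the conclusion.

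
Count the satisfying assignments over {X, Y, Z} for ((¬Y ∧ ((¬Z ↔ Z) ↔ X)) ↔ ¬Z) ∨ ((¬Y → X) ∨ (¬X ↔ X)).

Initial set: {(((¬Y ∧ ((¬Z ↔ Z) ↔ X)) ↔ ¬Z) ∨ ((¬Y → X) ∨ (¬X ↔ X)))}.
(((¬Y ∧ ((¬Z ↔ Z) ↔ X)) ↔ ¬Z) ∨ ((¬Y → X) ∨ (¬X ↔ X))): β-rule — branch into ((¬Y ∧ ((¬Z ↔ Z) ↔ X)) ↔ ¬Z)  //  ((¬Y → X) ∨ (¬X ↔ X)).
  branch 1 (add ((¬Y ∧ ((¬Z ↔ Z) ↔ X)) ↔ ¬Z)):
    ((¬Y ∧ ((¬Z ↔ Z) ↔ X)) ↔ ¬Z): β-rule — branch into (¬Y ∧ ((¬Z ↔ Z) ↔ X)), ¬Z  //  ¬(¬Y ∧ ((¬Z ↔ Z) ↔ X)), ¬¬Z.
      branch 1.1 (add (¬Y ∧ ((¬Z ↔ Z) ↔ X)), ¬Z):
        (¬Y ∧ ((¬Z ↔ Z) ↔ X)): α-rule — add ¬Y, ((¬Z ↔ Z) ↔ X).
        ((¬Z ↔ Z) ↔ X): β-rule — branch into (¬Z ↔ Z), X  //  ¬(¬Z ↔ Z), ¬X.
          branch 1.1.1 (add (¬Z ↔ Z), X):
            (¬Z ↔ Z): β-rule — branch into ¬Z, Z  //  ¬¬Z, ¬Z.
              branch 1.1.1.1 (add ¬Z, Z):
                × closes — contains both Z and ¬Z.
              branch 1.1.1.2 (add ¬¬Z, ¬Z):
                × closes — contains both Z and ¬Z.
          branch 1.1.2 (add ¬(¬Z ↔ Z), ¬X):
            ¬(¬Z ↔ Z): β-rule — branch into ¬Z, ¬Z  //  ¬¬Z, Z.
              branch 1.1.2.1 (add ¬Z, ¬Z):
                ○ open, literals {X=0, Y=0, Z=0}.
              branch 1.1.2.2 (add ¬¬Z, Z):
                × closes — contains both Z and ¬Z.
      branch 1.2 (add ¬(¬Y ∧ ((¬Z ↔ Z) ↔ X)), ¬¬Z):
        ¬(¬Y ∧ ((¬Z ↔ Z) ↔ X)): β-rule — branch into ¬¬Y  //  ¬((¬Z ↔ Z) ↔ X).
          branch 1.2.1 (add ¬¬Y):
            ○ open, literals {Y=1, Z=1}.
          branch 1.2.2 (add ¬((¬Z ↔ Z) ↔ X)):
            ¬((¬Z ↔ Z) ↔ X): β-rule — branch into (¬Z ↔ Z), ¬X  //  ¬(¬Z ↔ Z), X.
              branch 1.2.2.1 (add (¬Z ↔ Z), ¬X):
                (¬Z ↔ Z): β-rule — branch into ¬Z, Z  //  ¬¬Z, ¬Z.
                  branch 1.2.2.1.1 (add ¬Z, Z):
                    × closes — contains both Z and ¬Z.
                  branch 1.2.2.1.2 (add ¬¬Z, ¬Z):
                    × closes — contains both Z and ¬Z.
              branch 1.2.2.2 (add ¬(¬Z ↔ Z), X):
                ¬(¬Z ↔ Z): β-rule — branch into ¬Z, ¬Z  //  ¬¬Z, Z.
                  branch 1.2.2.2.1 (add ¬Z, ¬Z):
                    × closes — contains both Z and ¬Z.
                  branch 1.2.2.2.2 (add ¬¬Z, Z):
                    ○ open, literals {X=1, Z=1}.
  branch 2 (add ((¬Y → X) ∨ (¬X ↔ X))):
    ((¬Y → X) ∨ (¬X ↔ X)): β-rule — branch into (¬Y → X)  //  (¬X ↔ X).
      branch 2.1 (add (¬Y → X)):
        (¬Y → X): β-rule — branch into ¬¬Y  //  X.
          branch 2.1.1 (add ¬¬Y):
            ○ open, literals {Y=1}.
          branch 2.1.2 (add X):
            ○ open, literals {X=1}.
      branch 2.2 (add (¬X ↔ X)):
        (¬X ↔ X): β-rule — branch into ¬X, X  //  ¬¬X, ¬X.
          branch 2.2.1 (add ¬X, X):
            × closes — contains both X and ¬X.
          branch 2.2.2 (add ¬¬X, ¬X):
            × closes — contains both X and ¬X.
8 branches closed, 5 open.
Each open branch fixes some atoms; the unmentioned ones are free. Counting distinct full assignments: branch {X=0, Y=0, Z=0} (none free) contributes 1 new; branch {Y=1, Z=1} (X) contributes 2 new; branch {X=1, Z=1} (Y) contributes 1 new; branch {Y=1} (X, Z) contributes 2 new; branch {X=1} (Y, Z) contributes 1 new. Total: 7.

7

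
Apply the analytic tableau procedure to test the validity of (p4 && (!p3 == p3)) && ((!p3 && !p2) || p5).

Not valid

Assume the negation and expand:
Initial set: {!((p4 && (!p3 == p3)) && ((!p3 && !p2) || p5))}.
!((p4 && (!p3 == p3)) && ((!p3 && !p2) || p5)): β-rule — branch into !(p4 && (!p3 == p3))  //  !((!p3 && !p2) || p5).
  branch 1 (add !(p4 && (!p3 == p3))):
    !(p4 && (!p3 == p3)): β-rule — branch into !p4  //  !(!p3 == p3).
      branch 1.1 (add !p4):
        ○ open, literals {p4=F}.
      branch 1.2 (add !(!p3 == p3)):
        !(!p3 == p3): β-rule — branch into !p3, !p3  //  !!p3, p3.
          branch 1.2.1 (add !p3, !p3):
            ○ open, literals {p3=F}.
          branch 1.2.2 (add !!p3, p3):
            ○ open, literals {p3=T}.
  branch 2 (add !((!p3 && !p2) || p5)):
    !((!p3 && !p2) || p5): α-rule — add !(!p3 && !p2), !p5.
    !(!p3 && !p2): β-rule — branch into !!p3  //  !!p2.
      branch 2.1 (add !!p3):
        ○ open, literals {p3=T, p5=F}.
      branch 2.2 (add !!p2):
        ○ open, literals {p2=T, p5=F}.
0 branches closed, 5 open.
An open branch gives a countermodel: p4=F (unmentioned atoms arbitrary); under it the original formula is false.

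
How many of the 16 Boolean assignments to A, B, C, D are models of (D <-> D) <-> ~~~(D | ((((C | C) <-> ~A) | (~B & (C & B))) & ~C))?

Initial set: {((D <-> D) <-> ~~~(D | ((((C | C) <-> ~A) | (~B & (C & B))) & ~C)))}.
((D <-> D) <-> ~~~(D | ((((C | C) <-> ~A) | (~B & (C & B))) & ~C))): β-rule — branch into (D <-> D), ~~~(D | ((((C | C) <-> ~A) | (~B & (C & B))) & ~C))  //  ~(D <-> D), ~~~~(D | ((((C | C) <-> ~A) | (~B & (C & B))) & ~C)).
  branch 1 (add (D <-> D), ~~~(D | ((((C | C) <-> ~A) | (~B & (C & B))) & ~C))):
    ~~~(D | ((((C | C) <-> ~A) | (~B & (C & B))) & ~C)): drop double negation, giving ~(D | ((((C | C) <-> ~A) | (~B & (C & B))) & ~C)).
    ~(D | ((((C | C) <-> ~A) | (~B & (C & B))) & ~C)): α-rule — add ~D, ~((((C | C) <-> ~A) | (~B & (C & B))) & ~C).
    (D <-> D): β-rule — branch into D, D  //  ~D, ~D.
      branch 1.1 (add D, D):
        × closes — contains both D and ~D.
      branch 1.2 (add ~D, ~D):
        ~((((C | C) <-> ~A) | (~B & (C & B))) & ~C): β-rule — branch into ~(((C | C) <-> ~A) | (~B & (C & B)))  //  ~~C.
          branch 1.2.1 (add ~(((C | C) <-> ~A) | (~B & (C & B)))):
            ~(((C | C) <-> ~A) | (~B & (C & B))): α-rule — add ~((C | C) <-> ~A), ~(~B & (C & B)).
            ~((C | C) <-> ~A): β-rule — branch into (C | C), ~~A  //  ~(C | C), ~A.
              branch 1.2.1.1 (add (C | C), ~~A):
                ~(~B & (C & B)): β-rule — branch into ~~B  //  ~(C & B).
                  branch 1.2.1.1.1 (add ~~B):
                    (C | C): β-rule — branch into C  //  C.
                      branch 1.2.1.1.1.1 (add C):
                        ○ open, literals {A=T, B=T, C=T, D=F}.
                      branch 1.2.1.1.1.2 (add C):
                        ○ open, literals {A=T, B=T, C=T, D=F}.
                  branch 1.2.1.1.2 (add ~(C & B)):
                    (C | C): β-rule — branch into C  //  C.
                      branch 1.2.1.1.2.1 (add C):
                        ~(C & B): β-rule — branch into ~C  //  ~B.
                          branch 1.2.1.1.2.1.1 (add ~C):
                            × closes — contains both C and ~C.
                          branch 1.2.1.1.2.1.2 (add ~B):
                            ○ open, literals {A=T, B=F, C=T, D=F}.
                      branch 1.2.1.1.2.2 (add C):
                        ~(C & B): β-rule — branch into ~C  //  ~B.
                          branch 1.2.1.1.2.2.1 (add ~C):
                            × closes — contains both C and ~C.
                          branch 1.2.1.1.2.2.2 (add ~B):
                            ○ open, literals {A=T, B=F, C=T, D=F}.
              branch 1.2.1.2 (add ~(C | C), ~A):
                ~(C | C): α-rule — add ~C, ~C.
                ~(~B & (C & B)): β-rule — branch into ~~B  //  ~(C & B).
                  branch 1.2.1.2.1 (add ~~B):
                    ○ open, literals {A=F, B=T, C=F, D=F}.
                  branch 1.2.1.2.2 (add ~(C & B)):
                    ~(C & B): β-rule — branch into ~C  //  ~B.
                      branch 1.2.1.2.2.1 (add ~C):
                        ○ open, literals {A=F, C=F, D=F}.
                      branch 1.2.1.2.2.2 (add ~B):
                        ○ open, literals {A=F, B=F, C=F, D=F}.
          branch 1.2.2 (add ~~C):
            ○ open, literals {C=T, D=F}.
  branch 2 (add ~(D <-> D), ~~~~(D | ((((C | C) <-> ~A) | (~B & (C & B))) & ~C))):
    ~~~~(D | ((((C | C) <-> ~A) | (~B & (C & B))) & ~C)): drop double negation, giving ~~(D | ((((C | C) <-> ~A) | (~B & (C & B))) & ~C)).
    ~(D <-> D): β-rule — branch into D, ~D  //  ~D, D.
      branch 2.1 (add D, ~D):
        × closes — contains both D and ~D.
      branch 2.2 (add ~D, D):
        × closes — contains both D and ~D.
5 branches closed, 8 open.
Each open branch fixes some atoms; the unmentioned ones are free. Counting distinct full assignments: branch {A=T, B=T, C=T, D=F} (none free) contributes 1 new; branch {A=T, B=T, C=T, D=F} (none free) contributes 0 new; branch {A=T, B=F, C=T, D=F} (none free) contributes 1 new; branch {A=T, B=F, C=T, D=F} (none free) contributes 0 new; branch {A=F, B=T, C=F, D=F} (none free) contributes 1 new; branch {A=F, C=F, D=F} (B) contributes 1 new; branch {A=F, B=F, C=F, D=F} (none free) contributes 0 new; branch {C=T, D=F} (A, B) contributes 2 new. Total: 6.

6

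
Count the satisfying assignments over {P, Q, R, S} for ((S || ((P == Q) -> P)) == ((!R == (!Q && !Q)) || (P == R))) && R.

Initial set: {(((S || ((P == Q) -> P)) == ((!R == (!Q && !Q)) || (P == R))) && R)}.
(((S || ((P == Q) -> P)) == ((!R == (!Q && !Q)) || (P == R))) && R): α-rule — add ((S || ((P == Q) -> P)) == ((!R == (!Q && !Q)) || (P == R))), R.
((S || ((P == Q) -> P)) == ((!R == (!Q && !Q)) || (P == R))): β-rule — branch into (S || ((P == Q) -> P)), ((!R == (!Q && !Q)) || (P == R))  //  !(S || ((P == Q) -> P)), !((!R == (!Q && !Q)) || (P == R)).
  branch 1 (add (S || ((P == Q) -> P)), ((!R == (!Q && !Q)) || (P == R))):
    (S || ((P == Q) -> P)): β-rule — branch into S  //  ((P == Q) -> P).
      branch 1.1 (add S):
        ((!R == (!Q && !Q)) || (P == R)): β-rule — branch into (!R == (!Q && !Q))  //  (P == R).
          branch 1.1.1 (add (!R == (!Q && !Q))):
            (!R == (!Q && !Q)): β-rule — branch into !R, (!Q && !Q)  //  !!R, !(!Q && !Q).
              branch 1.1.1.1 (add !R, (!Q && !Q)):
                × closes — contains both R and !R.
              branch 1.1.1.2 (add !!R, !(!Q && !Q)):
                !(!Q && !Q): β-rule — branch into !!Q  //  !!Q.
                  branch 1.1.1.2.1 (add !!Q):
                    ○ open, literals {Q=1, R=1, S=1}.
                  branch 1.1.1.2.2 (add !!Q):
                    ○ open, literals {Q=1, R=1, S=1}.
          branch 1.1.2 (add (P == R)):
            (P == R): β-rule — branch into P, R  //  !P, !R.
              branch 1.1.2.1 (add P, R):
                ○ open, literals {P=1, R=1, S=1}.
              branch 1.1.2.2 (add !P, !R):
                × closes — contains both R and !R.
      branch 1.2 (add ((P == Q) -> P)):
        ((!R == (!Q && !Q)) || (P == R)): β-rule — branch into (!R == (!Q && !Q))  //  (P == R).
          branch 1.2.1 (add (!R == (!Q && !Q))):
            ((P == Q) -> P): β-rule — branch into !(P == Q)  //  P.
              branch 1.2.1.1 (add !(P == Q)):
                (!R == (!Q && !Q)): β-rule — branch into !R, (!Q && !Q)  //  !!R, !(!Q && !Q).
                  branch 1.2.1.1.1 (add !R, (!Q && !Q)):
                    × closes — contains both R and !R.
                  branch 1.2.1.1.2 (add !!R, !(!Q && !Q)):
                    !(P == Q): β-rule — branch into P, !Q  //  !P, Q.
                      branch 1.2.1.1.2.1 (add P, !Q):
                        !(!Q && !Q): β-rule — branch into !!Q  //  !!Q.
                          branch 1.2.1.1.2.1.1 (add !!Q):
                            × closes — contains both Q and !Q.
                          branch 1.2.1.1.2.1.2 (add !!Q):
                            × closes — contains both Q and !Q.
                      branch 1.2.1.1.2.2 (add !P, Q):
                        !(!Q && !Q): β-rule — branch into !!Q  //  !!Q.
                          branch 1.2.1.1.2.2.1 (add !!Q):
                            ○ open, literals {P=0, Q=1, R=1}.
                          branch 1.2.1.1.2.2.2 (add !!Q):
                            ○ open, literals {P=0, Q=1, R=1}.
              branch 1.2.1.2 (add P):
                (!R == (!Q && !Q)): β-rule — branch into !R, (!Q && !Q)  //  !!R, !(!Q && !Q).
                  branch 1.2.1.2.1 (add !R, (!Q && !Q)):
                    × closes — contains both R and !R.
                  branch 1.2.1.2.2 (add !!R, !(!Q && !Q)):
                    !(!Q && !Q): β-rule — branch into !!Q  //  !!Q.
                      branch 1.2.1.2.2.1 (add !!Q):
                        ○ open, literals {P=1, Q=1, R=1}.
                      branch 1.2.1.2.2.2 (add !!Q):
                        ○ open, literals {P=1, Q=1, R=1}.
          branch 1.2.2 (add (P == R)):
            ((P == Q) -> P): β-rule — branch into !(P == Q)  //  P.
              branch 1.2.2.1 (add !(P == Q)):
                (P == R): β-rule — branch into P, R  //  !P, !R.
                  branch 1.2.2.1.1 (add P, R):
                    !(P == Q): β-rule — branch into P, !Q  //  !P, Q.
                      branch 1.2.2.1.1.1 (add P, !Q):
                        ○ open, literals {P=1, Q=0, R=1}.
                      branch 1.2.2.1.1.2 (add !P, Q):
                        × closes — contains both P and !P.
                  branch 1.2.2.1.2 (add !P, !R):
                    × closes — contains both R and !R.
              branch 1.2.2.2 (add P):
                (P == R): β-rule — branch into P, R  //  !P, !R.
                  branch 1.2.2.2.1 (add P, R):
                    ○ open, literals {P=1, R=1}.
                  branch 1.2.2.2.2 (add !P, !R):
                    × closes — contains both P and !P.
  branch 2 (add !(S || ((P == Q) -> P)), !((!R == (!Q && !Q)) || (P == R))):
    !(S || ((P == Q) -> P)): α-rule — add !S, !((P == Q) -> P).
    !((!R == (!Q && !Q)) || (P == R)): α-rule — add !(!R == (!Q && !Q)), !(P == R).
    !((P == Q) -> P): α-rule — add (P == Q), !P.
    !(!R == (!Q && !Q)): β-rule — branch into !R, !(!Q && !Q)  //  !!R, (!Q && !Q).
      branch 2.1 (add !R, !(!Q && !Q)):
        × closes — contains both R and !R.
      branch 2.2 (add !!R, (!Q && !Q)):
        (!Q && !Q): α-rule — add !Q, !Q.
        !(P == R): β-rule — branch into P, !R  //  !P, R.
          branch 2.2.1 (add P, !R):
            × closes — contains both P and !P.
          branch 2.2.2 (add !P, R):
            (P == Q): β-rule — branch into P, Q  //  !P, !Q.
              branch 2.2.2.1 (add P, Q):
                × closes — contains both P and !P.
              branch 2.2.2.2 (add !P, !Q):
                ○ open, literals {P=0, Q=0, R=1, S=0}.
12 branches closed, 10 open.
Each open branch fixes some atoms; the unmentioned ones are free. Counting distinct full assignments: branch {Q=1, R=1, S=1} (P) contributes 2 new; branch {Q=1, R=1, S=1} (P) contributes 0 new; branch {P=1, R=1, S=1} (Q) contributes 1 new; branch {P=0, Q=1, R=1} (S) contributes 1 new; branch {P=0, Q=1, R=1} (S) contributes 0 new; branch {P=1, Q=1, R=1} (S) contributes 1 new; branch {P=1, Q=1, R=1} (S) contributes 0 new; branch {P=1, Q=0, R=1} (S) contributes 1 new; branch {P=1, R=1} (Q, S) contributes 0 new; branch {P=0, Q=0, R=1, S=0} (none free) contributes 1 new. Total: 7.

7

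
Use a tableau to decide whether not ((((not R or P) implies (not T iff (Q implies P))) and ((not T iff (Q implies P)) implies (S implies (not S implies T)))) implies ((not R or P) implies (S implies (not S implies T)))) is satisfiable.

Initial set: {not ((((not R or P) implies (not T iff (Q implies P))) and ((not T iff (Q implies P)) implies (S implies (not S implies T)))) implies ((not R or P) implies (S implies (not S implies T))))}.
not ((((not R or P) implies (not T iff (Q implies P))) and ((not T iff (Q implies P)) implies (S implies (not S implies T)))) implies ((not R or P) implies (S implies (not S implies T)))): α-rule — add (((not R or P) implies (not T iff (Q implies P))) and ((not T iff (Q implies P)) implies (S implies (not S implies T)))), not ((not R or P) implies (S implies (not S implies T))).
(((not R or P) implies (not T iff (Q implies P))) and ((not T iff (Q implies P)) implies (S implies (not S implies T)))): α-rule — add ((not R or P) implies (not T iff (Q implies P))), ((not T iff (Q implies P)) implies (S implies (not S implies T))).
not ((not R or P) implies (S implies (not S implies T))): α-rule — add (not R or P), not (S implies (not S implies T)).
not (S implies (not S implies T)): α-rule — add S, not (not S implies T).
not (not S implies T): α-rule — add not S, not T.
× closes — contains both S and not S.
All 1 branch closes.
Every branch closed; the formula is unsatisfiable.

Unsatisfiable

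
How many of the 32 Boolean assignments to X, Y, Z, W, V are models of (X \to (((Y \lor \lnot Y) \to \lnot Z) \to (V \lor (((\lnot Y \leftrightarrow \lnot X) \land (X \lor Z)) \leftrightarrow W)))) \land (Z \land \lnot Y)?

Initial set: {((X \to (((Y \lor \lnot Y) \to \lnot Z) \to (V \lor (((\lnot Y \leftrightarrow \lnot X) \land (X \lor Z)) \leftrightarrow W)))) \land (Z \land \lnot Y))}.
((X \to (((Y \lor \lnot Y) \to \lnot Z) \to (V \lor (((\lnot Y \leftrightarrow \lnot X) \land (X \lor Z)) \leftrightarrow W)))) \land (Z \land \lnot Y)): α-rule — add (X \to (((Y \lor \lnot Y) \to \lnot Z) \to (V \lor (((\lnot Y \leftrightarrow \lnot X) \land (X \lor Z)) \leftrightarrow W)))), (Z \land \lnot Y).
(Z \land \lnot Y): α-rule — add Z, \lnot Y.
(X \to (((Y \lor \lnot Y) \to \lnot Z) \to (V \lor (((\lnot Y \leftrightarrow \lnot X) \land (X \lor Z)) \leftrightarrow W)))): β-rule — branch into \lnot X  //  (((Y \lor \lnot Y) \to \lnot Z) \to (V \lor (((\lnot Y \leftrightarrow \lnot X) \land (X \lor Z)) \leftrightarrow W))).
  branch 1 (add \lnot X):
    ○ open, literals {X=false, Y=false, Z=true}.
  branch 2 (add (((Y \lor \lnot Y) \to \lnot Z) \to (V \lor (((\lnot Y \leftrightarrow \lnot X) \land (X \lor Z)) \leftrightarrow W)))):
    (((Y \lor \lnot Y) \to \lnot Z) \to (V \lor (((\lnot Y \leftrightarrow \lnot X) \land (X \lor Z)) \leftrightarrow W))): β-rule — branch into \lnot ((Y \lor \lnot Y) \to \lnot Z)  //  (V \lor (((\lnot Y \leftrightarrow \lnot X) \land (X \lor Z)) \leftrightarrow W)).
      branch 2.1 (add \lnot ((Y \lor \lnot Y) \to \lnot Z)):
        \lnot ((Y \lor \lnot Y) \to \lnot Z): α-rule — add (Y \lor \lnot Y), \lnot \lnot Z.
        (Y \lor \lnot Y): β-rule — branch into Y  //  \lnot Y.
          branch 2.1.1 (add Y):
            × closes — contains both Y and \lnot Y.
          branch 2.1.2 (add \lnot Y):
            ○ open, literals {Y=false, Z=true}.
      branch 2.2 (add (V \lor (((\lnot Y \leftrightarrow \lnot X) \land (X \lor Z)) \leftrightarrow W))):
        (V \lor (((\lnot Y \leftrightarrow \lnot X) \land (X \lor Z)) \leftrightarrow W)): β-rule — branch into V  //  (((\lnot Y \leftrightarrow \lnot X) \land (X \lor Z)) \leftrightarrow W).
          branch 2.2.1 (add V):
            ○ open, literals {V=true, Y=false, Z=true}.
          branch 2.2.2 (add (((\lnot Y \leftrightarrow \lnot X) \land (X \lor Z)) \leftrightarrow W)):
            (((\lnot Y \leftrightarrow \lnot X) \land (X \lor Z)) \leftrightarrow W): β-rule — branch into ((\lnot Y \leftrightarrow \lnot X) \land (X \lor Z)), W  //  \lnot ((\lnot Y \leftrightarrow \lnot X) \land (X \lor Z)), \lnot W.
              branch 2.2.2.1 (add ((\lnot Y \leftrightarrow \lnot X) \land (X \lor Z)), W):
                ((\lnot Y \leftrightarrow \lnot X) \land (X \lor Z)): α-rule — add (\lnot Y \leftrightarrow \lnot X), (X \lor Z).
                (\lnot Y \leftrightarrow \lnot X): β-rule — branch into \lnot Y, \lnot X  //  \lnot \lnot Y, \lnot \lnot X.
                  branch 2.2.2.1.1 (add \lnot Y, \lnot X):
                    (X \lor Z): β-rule — branch into X  //  Z.
                      branch 2.2.2.1.1.1 (add X):
                        × closes — contains both X and \lnot X.
                      branch 2.2.2.1.1.2 (add Z):
                        ○ open, literals {W=true, X=false, Y=false, Z=true}.
                  branch 2.2.2.1.2 (add \lnot \lnot Y, \lnot \lnot X):
                    × closes — contains both Y and \lnot Y.
              branch 2.2.2.2 (add \lnot ((\lnot Y \leftrightarrow \lnot X) \land (X \lor Z)), \lnot W):
                \lnot ((\lnot Y \leftrightarrow \lnot X) \land (X \lor Z)): β-rule — branch into \lnot (\lnot Y \leftrightarrow \lnot X)  //  \lnot (X \lor Z).
                  branch 2.2.2.2.1 (add \lnot (\lnot Y \leftrightarrow \lnot X)):
                    \lnot (\lnot Y \leftrightarrow \lnot X): β-rule — branch into \lnot Y, \lnot \lnot X  //  \lnot \lnot Y, \lnot X.
                      branch 2.2.2.2.1.1 (add \lnot Y, \lnot \lnot X):
                        ○ open, literals {W=false, X=true, Y=false, Z=true}.
                      branch 2.2.2.2.1.2 (add \lnot \lnot Y, \lnot X):
                        × closes — contains both Y and \lnot Y.
                  branch 2.2.2.2.2 (add \lnot (X \lor Z)):
                    \lnot (X \lor Z): α-rule — add \lnot X, \lnot Z.
                    × closes — contains both Z and \lnot Z.
5 branches closed, 5 open.
Each open branch fixes some atoms; the unmentioned ones are free. Counting distinct full assignments: branch {X=false, Y=false, Z=true} (W, V) contributes 4 new; branch {Y=false, Z=true} (X, W, V) contributes 4 new; branch {V=true, Y=false, Z=true} (X, W) contributes 0 new; branch {W=true, X=false, Y=false, Z=true} (V) contributes 0 new; branch {W=false, X=true, Y=false, Z=true} (V) contributes 0 new. Total: 8.

8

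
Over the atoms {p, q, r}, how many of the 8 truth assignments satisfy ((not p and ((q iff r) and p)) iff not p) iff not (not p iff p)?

4

Initial set: {(((not p and ((q iff r) and p)) iff not p) iff not (not p iff p))}.
(((not p and ((q iff r) and p)) iff not p) iff not (not p iff p)): β-rule — branch into ((not p and ((q iff r) and p)) iff not p), not (not p iff p)  //  not ((not p and ((q iff r) and p)) iff not p), not not (not p iff p).
  branch 1 (add ((not p and ((q iff r) and p)) iff not p), not (not p iff p)):
    ((not p and ((q iff r) and p)) iff not p): β-rule — branch into (not p and ((q iff r) and p)), not p  //  not (not p and ((q iff r) and p)), not not p.
      branch 1.1 (add (not p and ((q iff r) and p)), not p):
        (not p and ((q iff r) and p)): α-rule — add not p, ((q iff r) and p).
        ((q iff r) and p): α-rule — add (q iff r), p.
        × closes — contains both p and not p.
      branch 1.2 (add not (not p and ((q iff r) and p)), not not p):
        not (not p iff p): β-rule — branch into not p, not p  //  not not p, p.
          branch 1.2.1 (add not p, not p):
            × closes — contains both p and not p.
          branch 1.2.2 (add not not p, p):
            not (not p and ((q iff r) and p)): β-rule — branch into not not p  //  not ((q iff r) and p).
              branch 1.2.2.1 (add not not p):
                ○ open, literals {p=true}.
              branch 1.2.2.2 (add not ((q iff r) and p)):
                not ((q iff r) and p): β-rule — branch into not (q iff r)  //  not p.
                  branch 1.2.2.2.1 (add not (q iff r)):
                    not (q iff r): β-rule — branch into q, not r  //  not q, r.
                      branch 1.2.2.2.1.1 (add q, not r):
                        ○ open, literals {p=true, q=true, r=false}.
                      branch 1.2.2.2.1.2 (add not q, r):
                        ○ open, literals {p=true, q=false, r=true}.
                  branch 1.2.2.2.2 (add not p):
                    × closes — contains both p and not p.
  branch 2 (add not ((not p and ((q iff r) and p)) iff not p), not not (not p iff p)):
    not ((not p and ((q iff r) and p)) iff not p): β-rule — branch into (not p and ((q iff r) and p)), not not p  //  not (not p and ((q iff r) and p)), not p.
      branch 2.1 (add (not p and ((q iff r) and p)), not not p):
        (not p and ((q iff r) and p)): α-rule — add not p, ((q iff r) and p).
        × closes — contains both p and not p.
      branch 2.2 (add not (not p and ((q iff r) and p)), not p):
        not not (not p iff p): β-rule — branch into not p, p  //  not not p, not p.
          branch 2.2.1 (add not p, p):
            × closes — contains both p and not p.
          branch 2.2.2 (add not not p, not p):
            × closes — contains both p and not p.
6 branches closed, 3 open.
Each open branch fixes some atoms; the unmentioned ones are free. Counting distinct full assignments: branch {p=true} (q, r) contributes 4 new; branch {p=true, q=true, r=false} (none free) contributes 0 new; branch {p=true, q=false, r=true} (none free) contributes 0 new. Total: 4.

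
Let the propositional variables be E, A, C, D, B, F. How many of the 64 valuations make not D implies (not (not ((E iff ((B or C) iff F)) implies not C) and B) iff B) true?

Initial set: {T (not D implies (not (not ((E iff ((B or C) iff F)) implies not C) and B) iff B))}.
T (not D implies (not (not ((E iff ((B or C) iff F)) implies not C) and B) iff B)): β-rule — branch into F not D  //  T (not (not ((E iff ((B or C) iff F)) implies not C) and B) iff B).
  branch 1 (add F not D):
    ○ open, literals {D=1}.
  branch 2 (add T (not (not ((E iff ((B or C) iff F)) implies not C) and B) iff B)):
    T (not (not ((E iff ((B or C) iff F)) implies not C) and B) iff B): β-rule — branch into T not (not ((E iff ((B or C) iff F)) implies not C) and B), T B  //  F not (not ((E iff ((B or C) iff F)) implies not C) and B), F B.
      branch 2.1 (add T not (not ((E iff ((B or C) iff F)) implies not C) and B), T B):
        T not (not ((E iff ((B or C) iff F)) implies not C) and B): β-rule — branch into F not ((E iff ((B or C) iff F)) implies not C)  //  F B.
          branch 2.1.1 (add F not ((E iff ((B or C) iff F)) implies not C)):
            F not ((E iff ((B or C) iff F)) implies not C): β-rule — branch into F (E iff ((B or C) iff F))  //  T not C.
              branch 2.1.1.1 (add F (E iff ((B or C) iff F))):
                F (E iff ((B or C) iff F)): β-rule — branch into T E, F ((B or C) iff F)  //  F E, T ((B or C) iff F).
                  branch 2.1.1.1.1 (add T E, F ((B or C) iff F)):
                    F ((B or C) iff F): β-rule — branch into T (B or C), F F  //  F (B or C), T F.
                      branch 2.1.1.1.1.1 (add T (B or C), F F):
                        T (B or C): β-rule — branch into T B  //  T C.
                          branch 2.1.1.1.1.1.1 (add T B):
                            ○ open, literals {B=1, E=1, F=0}.
                          branch 2.1.1.1.1.1.2 (add T C):
                            ○ open, literals {B=1, C=1, E=1, F=0}.
                      branch 2.1.1.1.1.2 (add F (B or C), T F):
                        F (B or C): α-rule — add F B, F C.
                        × closes — contains both B and not B.
                  branch 2.1.1.1.2 (add F E, T ((B or C) iff F)):
                    T ((B or C) iff F): β-rule — branch into T (B or C), T F  //  F (B or C), F F.
                      branch 2.1.1.1.2.1 (add T (B or C), T F):
                        T (B or C): β-rule — branch into T B  //  T C.
                          branch 2.1.1.1.2.1.1 (add T B):
                            ○ open, literals {B=1, E=0, F=1}.
                          branch 2.1.1.1.2.1.2 (add T C):
                            ○ open, literals {B=1, C=1, E=0, F=1}.
                      branch 2.1.1.1.2.2 (add F (B or C), F F):
                        F (B or C): α-rule — add F B, F C.
                        × closes — contains both B and not B.
              branch 2.1.1.2 (add T not C):
                ○ open, literals {B=1, C=0}.
          branch 2.1.2 (add F B):
            × closes — contains both B and not B.
      branch 2.2 (add F not (not ((E iff ((B or C) iff F)) implies not C) and B), F B):
        F not (not ((E iff ((B or C) iff F)) implies not C) and B): α-rule — add T not ((E iff ((B or C) iff F)) implies not C), T B.
        × closes — contains both B and not B.
4 branches closed, 6 open.
Each open branch fixes some atoms; the unmentioned ones are free. Counting distinct full assignments: branch {D=1} (E, A, C, B, F) contributes 32 new; branch {B=1, E=1, F=0} (A, C, D) contributes 4 new; branch {B=1, C=1, E=1, F=0} (A, D) contributes 0 new; branch {B=1, E=0, F=1} (A, C, D) contributes 4 new; branch {B=1, C=1, E=0, F=1} (A, D) contributes 0 new; branch {B=1, C=0} (E, A, D, F) contributes 4 new. Total: 44.

44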